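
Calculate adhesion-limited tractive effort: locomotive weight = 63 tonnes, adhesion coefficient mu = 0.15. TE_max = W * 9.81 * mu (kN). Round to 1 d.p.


TE_max = W * g * mu
TE_max = 63 * 9.81 * 0.15
TE_max = 618.03 * 0.15
TE_max = 92.7 kN

92.7


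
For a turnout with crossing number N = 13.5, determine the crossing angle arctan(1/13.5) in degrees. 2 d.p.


1/N = 1/13.5 = 0.074074
angle = arctan(0.074074) = 0.073939 rad
angle = 0.073939 * 180/pi = 4.24 degrees

4.24


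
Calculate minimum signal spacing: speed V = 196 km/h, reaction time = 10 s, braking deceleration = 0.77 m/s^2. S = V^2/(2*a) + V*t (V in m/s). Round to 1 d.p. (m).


V = 196 / 3.6 = 54.4444 m/s
Braking distance = 54.4444^2 / (2*0.77) = 1924.8036 m
Sighting distance = 54.4444 * 10 = 544.4444 m
S = 1924.8036 + 544.4444 = 2469.2 m

2469.2


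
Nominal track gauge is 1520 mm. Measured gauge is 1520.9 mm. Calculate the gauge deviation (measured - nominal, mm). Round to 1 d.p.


Deviation = measured - nominal
Deviation = 1520.9 - 1520
Deviation = 0.9 mm

0.9


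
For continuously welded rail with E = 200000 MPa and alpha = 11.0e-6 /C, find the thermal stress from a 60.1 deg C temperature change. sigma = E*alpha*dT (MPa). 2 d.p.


sigma = E * alpha * dT
sigma = 200000 * 11.0e-6 * 60.1
sigma = 2.2 * 60.1
sigma = 132.22 MPa

132.22


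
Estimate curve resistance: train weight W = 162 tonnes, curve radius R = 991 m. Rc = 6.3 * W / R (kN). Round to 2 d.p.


Rc = 6.3 * W / R
Rc = 6.3 * 162 / 991
Rc = 1020.6 / 991
Rc = 1.03 kN

1.03


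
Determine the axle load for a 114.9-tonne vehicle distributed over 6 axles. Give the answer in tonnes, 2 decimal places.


Load per axle = total weight / number of axles
Load = 114.9 / 6
Load = 19.15 tonnes

19.15


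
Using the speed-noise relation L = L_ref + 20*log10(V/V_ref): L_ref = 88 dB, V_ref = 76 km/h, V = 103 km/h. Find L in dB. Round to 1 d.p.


V/V_ref = 103 / 76 = 1.355263
log10(1.355263) = 0.132024
20 * 0.132024 = 2.6405
L = 88 + 2.6405 = 90.6 dB

90.6


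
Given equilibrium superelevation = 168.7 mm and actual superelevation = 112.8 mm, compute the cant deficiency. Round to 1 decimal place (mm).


Cant deficiency = equilibrium cant - actual cant
CD = 168.7 - 112.8
CD = 55.9 mm

55.9


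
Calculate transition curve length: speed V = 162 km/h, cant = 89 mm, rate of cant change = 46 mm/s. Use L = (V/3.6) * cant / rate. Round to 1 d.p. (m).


Convert speed: V = 162 / 3.6 = 45.0 m/s
L = 45.0 * 89 / 46
L = 4005.0 / 46
L = 87.1 m

87.1


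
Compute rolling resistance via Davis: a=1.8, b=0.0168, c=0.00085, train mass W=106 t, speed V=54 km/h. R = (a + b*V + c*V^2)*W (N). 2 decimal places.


b*V = 0.0168 * 54 = 0.9072
c*V^2 = 0.00085 * 2916 = 2.4786
R_per_t = 1.8 + 0.9072 + 2.4786 = 5.1858 N/t
R_total = 5.1858 * 106 = 549.69 N

549.69


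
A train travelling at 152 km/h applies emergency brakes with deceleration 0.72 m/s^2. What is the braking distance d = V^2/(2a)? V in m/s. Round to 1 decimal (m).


Convert speed: V = 152 / 3.6 = 42.2222 m/s
V^2 = 1782.716
d = 1782.716 / (2 * 0.72)
d = 1782.716 / 1.44
d = 1238.0 m

1238.0


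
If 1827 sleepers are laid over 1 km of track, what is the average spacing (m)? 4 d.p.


Spacing = 1000 m / number of sleepers
Spacing = 1000 / 1827
Spacing = 0.5473 m

0.5473


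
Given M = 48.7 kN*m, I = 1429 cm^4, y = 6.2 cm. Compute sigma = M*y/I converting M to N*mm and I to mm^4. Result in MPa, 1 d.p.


Convert units:
M = 48.7 kN*m = 48700000 N*mm
y = 6.2 cm = 62 mm
I = 1429 cm^4 = 14290000 mm^4
sigma = 48700000 * 62 / 14290000
sigma = 211.3 MPa

211.3


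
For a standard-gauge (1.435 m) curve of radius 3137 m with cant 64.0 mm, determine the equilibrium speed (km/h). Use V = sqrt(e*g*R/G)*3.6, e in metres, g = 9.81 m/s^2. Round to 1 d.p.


Convert cant: e = 64.0 mm = 0.0640 m
V_ms = sqrt(0.0640 * 9.81 * 3137 / 1.435)
V_ms = sqrt(1372.497617) = 37.0472 m/s
V = 37.0472 * 3.6 = 133.4 km/h

133.4


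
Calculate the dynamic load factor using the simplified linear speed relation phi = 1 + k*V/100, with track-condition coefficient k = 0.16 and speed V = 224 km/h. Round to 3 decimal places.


phi = 1 + k * V / 100
phi = 1 + 0.16 * 224 / 100
phi = 1 + 0.3584
phi = 1.358

1.358


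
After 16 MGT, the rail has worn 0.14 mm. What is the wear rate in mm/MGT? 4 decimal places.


Wear rate = total wear / cumulative tonnage
Rate = 0.14 / 16
Rate = 0.0088 mm/MGT

0.0088


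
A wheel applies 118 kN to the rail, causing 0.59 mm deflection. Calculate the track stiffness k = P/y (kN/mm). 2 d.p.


Track stiffness k = P / y
k = 118 / 0.59
k = 200.00 kN/mm

200.00


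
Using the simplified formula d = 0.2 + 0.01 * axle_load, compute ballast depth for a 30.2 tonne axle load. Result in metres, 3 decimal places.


d = 0.2 + 0.01 * 30.2
d = 0.2 + 0.302
d = 0.502 m

0.502


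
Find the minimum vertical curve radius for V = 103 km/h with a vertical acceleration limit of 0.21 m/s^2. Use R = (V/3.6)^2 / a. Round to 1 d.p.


Convert speed: V = 103 / 3.6 = 28.6111 m/s
V^2 = 818.5957 m^2/s^2
R_v = 818.5957 / 0.21
R_v = 3898.1 m

3898.1


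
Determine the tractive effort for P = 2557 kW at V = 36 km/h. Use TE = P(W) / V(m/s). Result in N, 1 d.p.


Convert: P = 2557 kW = 2557000 W
V = 36 / 3.6 = 10.0 m/s
TE = 2557000 / 10.0
TE = 255700.0 N

255700.0


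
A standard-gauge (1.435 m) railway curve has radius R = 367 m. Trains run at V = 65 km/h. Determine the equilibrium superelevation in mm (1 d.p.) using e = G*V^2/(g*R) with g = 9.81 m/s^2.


Convert speed: V = 65 / 3.6 = 18.0556 m/s
Apply formula: e = 1.435 * 18.0556^2 / (9.81 * 367)
e = 1.435 * 326.0031 / 3600.27
e = 0.129939 m = 129.9 mm

129.9


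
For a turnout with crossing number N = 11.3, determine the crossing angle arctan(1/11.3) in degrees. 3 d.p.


1/N = 1/11.3 = 0.088496
angle = arctan(0.088496) = 0.088266 rad
angle = 0.088266 * 180/pi = 5.057 degrees

5.057


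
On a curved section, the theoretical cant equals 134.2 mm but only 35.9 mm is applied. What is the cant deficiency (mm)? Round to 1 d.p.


Cant deficiency = equilibrium cant - actual cant
CD = 134.2 - 35.9
CD = 98.3 mm

98.3


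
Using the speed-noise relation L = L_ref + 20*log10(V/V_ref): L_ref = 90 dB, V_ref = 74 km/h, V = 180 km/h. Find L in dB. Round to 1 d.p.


V/V_ref = 180 / 74 = 2.432432
log10(2.432432) = 0.386041
20 * 0.386041 = 7.7208
L = 90 + 7.7208 = 97.7 dB

97.7


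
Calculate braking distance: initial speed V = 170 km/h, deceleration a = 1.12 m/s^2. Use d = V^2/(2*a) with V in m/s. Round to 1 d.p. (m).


Convert speed: V = 170 / 3.6 = 47.2222 m/s
V^2 = 2229.9383
d = 2229.9383 / (2 * 1.12)
d = 2229.9383 / 2.24
d = 995.5 m

995.5


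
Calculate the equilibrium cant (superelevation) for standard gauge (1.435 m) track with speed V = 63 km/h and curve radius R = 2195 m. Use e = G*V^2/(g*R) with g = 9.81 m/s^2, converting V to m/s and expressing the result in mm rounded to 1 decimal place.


Convert speed: V = 63 / 3.6 = 17.5 m/s
Apply formula: e = 1.435 * 17.5^2 / (9.81 * 2195)
e = 1.435 * 306.25 / 21532.95
e = 0.020409 m = 20.4 mm

20.4


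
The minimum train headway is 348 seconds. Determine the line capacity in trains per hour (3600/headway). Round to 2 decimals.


Capacity = 3600 / headway
Capacity = 3600 / 348
Capacity = 10.34 trains/hour

10.34


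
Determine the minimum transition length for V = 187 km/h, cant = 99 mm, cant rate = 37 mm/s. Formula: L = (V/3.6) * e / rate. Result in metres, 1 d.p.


Convert speed: V = 187 / 3.6 = 51.9444 m/s
L = 51.9444 * 99 / 37
L = 5142.5 / 37
L = 139.0 m

139.0


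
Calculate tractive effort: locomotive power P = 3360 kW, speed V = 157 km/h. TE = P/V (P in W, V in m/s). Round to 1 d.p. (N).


Convert: P = 3360 kW = 3360000 W
V = 157 / 3.6 = 43.6111 m/s
TE = 3360000 / 43.6111
TE = 77044.6 N

77044.6


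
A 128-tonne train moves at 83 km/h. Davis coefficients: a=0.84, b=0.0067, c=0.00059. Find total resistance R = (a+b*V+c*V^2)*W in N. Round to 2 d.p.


b*V = 0.0067 * 83 = 0.5561
c*V^2 = 0.00059 * 6889 = 4.06451
R_per_t = 0.84 + 0.5561 + 4.06451 = 5.46061 N/t
R_total = 5.46061 * 128 = 698.96 N

698.96


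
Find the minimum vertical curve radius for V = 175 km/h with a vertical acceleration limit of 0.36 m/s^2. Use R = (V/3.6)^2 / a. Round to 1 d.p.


Convert speed: V = 175 / 3.6 = 48.6111 m/s
V^2 = 2363.0401 m^2/s^2
R_v = 2363.0401 / 0.36
R_v = 6564.0 m

6564.0


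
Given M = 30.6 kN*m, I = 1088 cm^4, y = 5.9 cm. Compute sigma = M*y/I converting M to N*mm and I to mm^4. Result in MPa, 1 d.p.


Convert units:
M = 30.6 kN*m = 30600000 N*mm
y = 5.9 cm = 59 mm
I = 1088 cm^4 = 10880000 mm^4
sigma = 30600000 * 59 / 10880000
sigma = 165.9 MPa

165.9


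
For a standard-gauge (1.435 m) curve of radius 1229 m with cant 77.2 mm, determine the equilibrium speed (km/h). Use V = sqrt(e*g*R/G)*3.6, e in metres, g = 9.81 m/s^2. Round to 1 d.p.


Convert cant: e = 77.2 mm = 0.0772 m
V_ms = sqrt(0.0772 * 9.81 * 1229 / 1.435)
V_ms = sqrt(648.613957) = 25.4679 m/s
V = 25.4679 * 3.6 = 91.7 km/h

91.7


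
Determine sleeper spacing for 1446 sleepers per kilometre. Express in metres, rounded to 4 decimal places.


Spacing = 1000 m / number of sleepers
Spacing = 1000 / 1446
Spacing = 0.6916 m

0.6916


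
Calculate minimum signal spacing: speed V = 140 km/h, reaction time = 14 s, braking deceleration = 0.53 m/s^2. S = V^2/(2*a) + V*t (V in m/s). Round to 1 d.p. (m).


V = 140 / 3.6 = 38.8889 m/s
Braking distance = 38.8889^2 / (2*0.53) = 1426.7412 m
Sighting distance = 38.8889 * 14 = 544.4444 m
S = 1426.7412 + 544.4444 = 1971.2 m

1971.2


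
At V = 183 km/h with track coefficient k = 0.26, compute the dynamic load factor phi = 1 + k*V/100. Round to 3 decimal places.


phi = 1 + k * V / 100
phi = 1 + 0.26 * 183 / 100
phi = 1 + 0.4758
phi = 1.476

1.476


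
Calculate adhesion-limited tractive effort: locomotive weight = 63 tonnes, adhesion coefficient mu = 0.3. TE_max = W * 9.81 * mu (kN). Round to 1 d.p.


TE_max = W * g * mu
TE_max = 63 * 9.81 * 0.3
TE_max = 618.03 * 0.3
TE_max = 185.4 kN

185.4


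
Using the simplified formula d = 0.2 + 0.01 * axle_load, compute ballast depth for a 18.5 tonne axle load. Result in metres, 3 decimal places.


d = 0.2 + 0.01 * 18.5
d = 0.2 + 0.185
d = 0.385 m

0.385


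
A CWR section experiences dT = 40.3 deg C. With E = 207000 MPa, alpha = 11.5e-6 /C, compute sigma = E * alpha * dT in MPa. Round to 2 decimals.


sigma = E * alpha * dT
sigma = 207000 * 11.5e-6 * 40.3
sigma = 2.3805 * 40.3
sigma = 95.93 MPa

95.93


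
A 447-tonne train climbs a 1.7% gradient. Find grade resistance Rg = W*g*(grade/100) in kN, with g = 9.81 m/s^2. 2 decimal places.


Rg = W * 9.81 * grade / 100
Rg = 447 * 9.81 * 1.7 / 100
Rg = 4385.07 * 0.017
Rg = 74.55 kN

74.55


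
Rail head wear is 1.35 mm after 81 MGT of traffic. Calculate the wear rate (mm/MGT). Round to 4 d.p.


Wear rate = total wear / cumulative tonnage
Rate = 1.35 / 81
Rate = 0.0167 mm/MGT

0.0167


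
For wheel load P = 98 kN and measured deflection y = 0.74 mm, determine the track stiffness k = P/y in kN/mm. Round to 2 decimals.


Track stiffness k = P / y
k = 98 / 0.74
k = 132.43 kN/mm

132.43


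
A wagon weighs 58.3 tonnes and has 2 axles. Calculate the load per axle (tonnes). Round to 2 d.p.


Load per axle = total weight / number of axles
Load = 58.3 / 2
Load = 29.15 tonnes

29.15


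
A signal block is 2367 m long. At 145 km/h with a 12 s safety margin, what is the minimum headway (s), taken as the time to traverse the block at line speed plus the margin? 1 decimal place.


V = 145 / 3.6 = 40.2778 m/s
Block traversal time = 2367 / 40.2778 = 58.7669 s
Headway = 58.7669 + 12
Headway = 70.8 s

70.8


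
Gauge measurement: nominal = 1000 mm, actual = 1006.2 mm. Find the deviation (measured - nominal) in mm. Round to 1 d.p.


Deviation = measured - nominal
Deviation = 1006.2 - 1000
Deviation = 6.2 mm

6.2


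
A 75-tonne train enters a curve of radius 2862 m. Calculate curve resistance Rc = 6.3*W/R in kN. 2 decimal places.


Rc = 6.3 * W / R
Rc = 6.3 * 75 / 2862
Rc = 472.5 / 2862
Rc = 0.17 kN

0.17


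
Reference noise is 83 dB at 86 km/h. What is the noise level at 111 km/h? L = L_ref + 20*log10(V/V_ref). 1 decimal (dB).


V/V_ref = 111 / 86 = 1.290698
log10(1.290698) = 0.110825
20 * 0.110825 = 2.2165
L = 83 + 2.2165 = 85.2 dB

85.2


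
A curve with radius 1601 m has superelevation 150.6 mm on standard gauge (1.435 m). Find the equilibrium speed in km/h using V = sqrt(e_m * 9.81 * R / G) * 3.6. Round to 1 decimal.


Convert cant: e = 150.6 mm = 0.1506 m
V_ms = sqrt(0.1506 * 9.81 * 1601 / 1.435)
V_ms = sqrt(1648.289189) = 40.5991 m/s
V = 40.5991 * 3.6 = 146.2 km/h

146.2


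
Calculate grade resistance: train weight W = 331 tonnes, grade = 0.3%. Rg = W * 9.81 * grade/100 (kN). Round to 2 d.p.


Rg = W * 9.81 * grade / 100
Rg = 331 * 9.81 * 0.3 / 100
Rg = 3247.11 * 0.003
Rg = 9.74 kN

9.74


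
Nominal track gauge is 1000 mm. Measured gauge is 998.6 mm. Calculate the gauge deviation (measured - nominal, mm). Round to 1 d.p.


Deviation = measured - nominal
Deviation = 998.6 - 1000
Deviation = -1.4 mm

-1.4


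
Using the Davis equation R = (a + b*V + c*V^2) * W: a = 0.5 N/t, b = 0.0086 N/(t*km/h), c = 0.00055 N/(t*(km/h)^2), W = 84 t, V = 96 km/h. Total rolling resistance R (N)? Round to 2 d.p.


b*V = 0.0086 * 96 = 0.8256
c*V^2 = 0.00055 * 9216 = 5.0688
R_per_t = 0.5 + 0.8256 + 5.0688 = 6.3944 N/t
R_total = 6.3944 * 84 = 537.13 N

537.13


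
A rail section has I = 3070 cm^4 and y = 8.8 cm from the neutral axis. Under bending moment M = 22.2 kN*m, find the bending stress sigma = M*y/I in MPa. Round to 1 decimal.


Convert units:
M = 22.2 kN*m = 22200000 N*mm
y = 8.8 cm = 88 mm
I = 3070 cm^4 = 30700000 mm^4
sigma = 22200000 * 88 / 30700000
sigma = 63.6 MPa

63.6


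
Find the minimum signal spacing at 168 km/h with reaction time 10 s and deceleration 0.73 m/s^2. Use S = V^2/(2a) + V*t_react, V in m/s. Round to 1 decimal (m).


V = 168 / 3.6 = 46.6667 m/s
Braking distance = 46.6667^2 / (2*0.73) = 1491.6286 m
Sighting distance = 46.6667 * 10 = 466.6667 m
S = 1491.6286 + 466.6667 = 1958.3 m

1958.3


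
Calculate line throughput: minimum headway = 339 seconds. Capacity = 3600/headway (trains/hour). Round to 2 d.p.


Capacity = 3600 / headway
Capacity = 3600 / 339
Capacity = 10.62 trains/hour

10.62


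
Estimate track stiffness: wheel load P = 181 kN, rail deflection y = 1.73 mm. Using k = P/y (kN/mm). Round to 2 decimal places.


Track stiffness k = P / y
k = 181 / 1.73
k = 104.62 kN/mm

104.62


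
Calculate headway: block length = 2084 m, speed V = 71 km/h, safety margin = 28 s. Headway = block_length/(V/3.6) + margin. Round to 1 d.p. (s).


V = 71 / 3.6 = 19.7222 m/s
Block traversal time = 2084 / 19.7222 = 105.6676 s
Headway = 105.6676 + 28
Headway = 133.7 s

133.7


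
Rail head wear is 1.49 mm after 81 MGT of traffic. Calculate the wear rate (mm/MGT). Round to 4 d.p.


Wear rate = total wear / cumulative tonnage
Rate = 1.49 / 81
Rate = 0.0184 mm/MGT

0.0184


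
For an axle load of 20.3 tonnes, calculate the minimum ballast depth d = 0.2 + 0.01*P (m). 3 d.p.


d = 0.2 + 0.01 * 20.3
d = 0.2 + 0.203
d = 0.403 m

0.403


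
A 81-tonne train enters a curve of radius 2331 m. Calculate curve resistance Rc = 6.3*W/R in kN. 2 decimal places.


Rc = 6.3 * W / R
Rc = 6.3 * 81 / 2331
Rc = 510.3 / 2331
Rc = 0.22 kN

0.22


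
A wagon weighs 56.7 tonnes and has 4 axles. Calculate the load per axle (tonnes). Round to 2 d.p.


Load per axle = total weight / number of axles
Load = 56.7 / 4
Load = 14.18 tonnes

14.18


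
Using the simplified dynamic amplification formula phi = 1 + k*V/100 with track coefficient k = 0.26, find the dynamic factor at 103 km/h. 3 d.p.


phi = 1 + k * V / 100
phi = 1 + 0.26 * 103 / 100
phi = 1 + 0.2678
phi = 1.268

1.268


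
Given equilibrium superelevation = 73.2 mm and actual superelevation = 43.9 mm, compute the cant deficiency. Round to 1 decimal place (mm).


Cant deficiency = equilibrium cant - actual cant
CD = 73.2 - 43.9
CD = 29.3 mm

29.3


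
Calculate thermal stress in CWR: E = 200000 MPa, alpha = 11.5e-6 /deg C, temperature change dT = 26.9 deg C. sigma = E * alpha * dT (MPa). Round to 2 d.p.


sigma = E * alpha * dT
sigma = 200000 * 11.5e-6 * 26.9
sigma = 2.3 * 26.9
sigma = 61.87 MPa

61.87


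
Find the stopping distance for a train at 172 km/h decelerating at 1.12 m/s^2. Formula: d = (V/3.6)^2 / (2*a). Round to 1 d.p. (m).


Convert speed: V = 172 / 3.6 = 47.7778 m/s
V^2 = 2282.716
d = 2282.716 / (2 * 1.12)
d = 2282.716 / 2.24
d = 1019.1 m

1019.1


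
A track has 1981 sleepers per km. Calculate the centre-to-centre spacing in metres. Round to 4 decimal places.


Spacing = 1000 m / number of sleepers
Spacing = 1000 / 1981
Spacing = 0.5048 m

0.5048


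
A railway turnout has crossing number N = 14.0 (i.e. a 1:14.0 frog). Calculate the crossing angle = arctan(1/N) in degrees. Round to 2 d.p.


1/N = 1/14.0 = 0.071429
angle = arctan(0.071429) = 0.071307 rad
angle = 0.071307 * 180/pi = 4.09 degrees

4.09


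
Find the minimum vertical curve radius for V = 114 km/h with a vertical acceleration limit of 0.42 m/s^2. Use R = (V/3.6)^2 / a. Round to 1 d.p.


Convert speed: V = 114 / 3.6 = 31.6667 m/s
V^2 = 1002.7778 m^2/s^2
R_v = 1002.7778 / 0.42
R_v = 2387.6 m

2387.6


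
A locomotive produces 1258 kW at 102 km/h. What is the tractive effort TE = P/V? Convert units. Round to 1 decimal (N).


Convert: P = 1258 kW = 1258000 W
V = 102 / 3.6 = 28.3333 m/s
TE = 1258000 / 28.3333
TE = 44400.0 N

44400.0


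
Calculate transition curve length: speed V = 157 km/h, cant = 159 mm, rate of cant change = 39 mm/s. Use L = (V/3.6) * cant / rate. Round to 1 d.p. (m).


Convert speed: V = 157 / 3.6 = 43.6111 m/s
L = 43.6111 * 159 / 39
L = 6934.1667 / 39
L = 177.8 m

177.8


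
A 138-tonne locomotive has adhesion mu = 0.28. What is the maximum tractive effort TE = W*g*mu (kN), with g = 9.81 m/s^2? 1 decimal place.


TE_max = W * g * mu
TE_max = 138 * 9.81 * 0.28
TE_max = 1353.78 * 0.28
TE_max = 379.1 kN

379.1


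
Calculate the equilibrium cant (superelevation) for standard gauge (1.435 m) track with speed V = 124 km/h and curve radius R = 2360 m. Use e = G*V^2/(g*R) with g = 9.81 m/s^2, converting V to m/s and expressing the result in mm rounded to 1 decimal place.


Convert speed: V = 124 / 3.6 = 34.4444 m/s
Apply formula: e = 1.435 * 34.4444^2 / (9.81 * 2360)
e = 1.435 * 1186.4198 / 23151.6
e = 0.073538 m = 73.5 mm

73.5


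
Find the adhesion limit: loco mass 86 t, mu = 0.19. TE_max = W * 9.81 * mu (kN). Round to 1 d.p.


TE_max = W * g * mu
TE_max = 86 * 9.81 * 0.19
TE_max = 843.66 * 0.19
TE_max = 160.3 kN

160.3


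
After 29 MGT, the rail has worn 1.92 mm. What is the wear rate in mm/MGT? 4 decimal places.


Wear rate = total wear / cumulative tonnage
Rate = 1.92 / 29
Rate = 0.0662 mm/MGT

0.0662


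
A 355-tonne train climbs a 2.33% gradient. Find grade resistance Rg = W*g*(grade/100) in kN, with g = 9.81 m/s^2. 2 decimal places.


Rg = W * 9.81 * grade / 100
Rg = 355 * 9.81 * 2.33 / 100
Rg = 3482.55 * 0.0233
Rg = 81.14 kN

81.14


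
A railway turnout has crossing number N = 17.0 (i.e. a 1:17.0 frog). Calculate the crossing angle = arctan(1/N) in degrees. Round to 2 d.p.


1/N = 1/17.0 = 0.058824
angle = arctan(0.058824) = 0.058756 rad
angle = 0.058756 * 180/pi = 3.37 degrees

3.37


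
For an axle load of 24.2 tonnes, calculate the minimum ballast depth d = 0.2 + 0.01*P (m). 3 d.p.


d = 0.2 + 0.01 * 24.2
d = 0.2 + 0.242
d = 0.442 m

0.442


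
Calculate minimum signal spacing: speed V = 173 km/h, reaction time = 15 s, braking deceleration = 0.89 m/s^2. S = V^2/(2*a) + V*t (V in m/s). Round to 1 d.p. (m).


V = 173 / 3.6 = 48.0556 m/s
Braking distance = 48.0556^2 / (2*0.89) = 1297.38 m
Sighting distance = 48.0556 * 15 = 720.8333 m
S = 1297.38 + 720.8333 = 2018.2 m

2018.2


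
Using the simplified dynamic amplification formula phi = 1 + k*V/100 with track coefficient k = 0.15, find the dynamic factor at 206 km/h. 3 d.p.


phi = 1 + k * V / 100
phi = 1 + 0.15 * 206 / 100
phi = 1 + 0.309
phi = 1.309

1.309


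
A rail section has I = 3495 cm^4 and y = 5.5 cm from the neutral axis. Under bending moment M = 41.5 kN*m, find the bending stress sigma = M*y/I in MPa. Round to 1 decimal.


Convert units:
M = 41.5 kN*m = 41500000 N*mm
y = 5.5 cm = 55 mm
I = 3495 cm^4 = 34950000 mm^4
sigma = 41500000 * 55 / 34950000
sigma = 65.3 MPa

65.3


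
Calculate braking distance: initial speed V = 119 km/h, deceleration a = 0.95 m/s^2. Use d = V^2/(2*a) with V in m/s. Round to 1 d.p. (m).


Convert speed: V = 119 / 3.6 = 33.0556 m/s
V^2 = 1092.6698
d = 1092.6698 / (2 * 0.95)
d = 1092.6698 / 1.9
d = 575.1 m

575.1


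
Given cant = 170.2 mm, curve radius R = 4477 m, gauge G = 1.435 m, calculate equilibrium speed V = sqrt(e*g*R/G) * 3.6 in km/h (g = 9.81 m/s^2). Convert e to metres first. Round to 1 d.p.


Convert cant: e = 170.2 mm = 0.1702 m
V_ms = sqrt(0.1702 * 9.81 * 4477 / 1.435)
V_ms = sqrt(5209.112734) = 72.1742 m/s
V = 72.1742 * 3.6 = 259.8 km/h

259.8


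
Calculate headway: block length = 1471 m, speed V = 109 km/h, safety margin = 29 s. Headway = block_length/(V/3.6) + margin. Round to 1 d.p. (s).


V = 109 / 3.6 = 30.2778 m/s
Block traversal time = 1471 / 30.2778 = 48.5835 s
Headway = 48.5835 + 29
Headway = 77.6 s

77.6


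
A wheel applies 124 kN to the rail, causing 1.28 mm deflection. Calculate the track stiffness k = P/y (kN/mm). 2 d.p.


Track stiffness k = P / y
k = 124 / 1.28
k = 96.88 kN/mm

96.88


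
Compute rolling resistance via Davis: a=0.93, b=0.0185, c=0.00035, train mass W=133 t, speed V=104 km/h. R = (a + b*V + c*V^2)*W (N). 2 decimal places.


b*V = 0.0185 * 104 = 1.924
c*V^2 = 0.00035 * 10816 = 3.7856
R_per_t = 0.93 + 1.924 + 3.7856 = 6.6396 N/t
R_total = 6.6396 * 133 = 883.07 N

883.07


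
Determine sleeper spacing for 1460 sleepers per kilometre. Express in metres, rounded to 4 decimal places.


Spacing = 1000 m / number of sleepers
Spacing = 1000 / 1460
Spacing = 0.6849 m

0.6849


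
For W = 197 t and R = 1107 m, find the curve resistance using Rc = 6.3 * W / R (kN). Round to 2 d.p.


Rc = 6.3 * W / R
Rc = 6.3 * 197 / 1107
Rc = 1241.1 / 1107
Rc = 1.12 kN

1.12


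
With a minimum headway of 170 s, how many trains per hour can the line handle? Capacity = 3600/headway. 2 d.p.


Capacity = 3600 / headway
Capacity = 3600 / 170
Capacity = 21.18 trains/hour

21.18


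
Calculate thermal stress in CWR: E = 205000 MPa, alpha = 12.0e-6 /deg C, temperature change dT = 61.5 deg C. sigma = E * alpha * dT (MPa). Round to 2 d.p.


sigma = E * alpha * dT
sigma = 205000 * 12.0e-6 * 61.5
sigma = 2.46 * 61.5
sigma = 151.29 MPa

151.29


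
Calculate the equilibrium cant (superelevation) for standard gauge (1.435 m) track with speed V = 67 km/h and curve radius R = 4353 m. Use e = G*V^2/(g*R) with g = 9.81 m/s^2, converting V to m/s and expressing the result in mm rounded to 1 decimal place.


Convert speed: V = 67 / 3.6 = 18.6111 m/s
Apply formula: e = 1.435 * 18.6111^2 / (9.81 * 4353)
e = 1.435 * 346.3735 / 42702.93
e = 0.01164 m = 11.6 mm

11.6


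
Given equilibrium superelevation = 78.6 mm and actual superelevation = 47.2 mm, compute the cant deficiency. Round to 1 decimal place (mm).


Cant deficiency = equilibrium cant - actual cant
CD = 78.6 - 47.2
CD = 31.4 mm

31.4


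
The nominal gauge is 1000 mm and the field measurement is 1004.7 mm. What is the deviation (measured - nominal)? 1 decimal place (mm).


Deviation = measured - nominal
Deviation = 1004.7 - 1000
Deviation = 4.7 mm

4.7


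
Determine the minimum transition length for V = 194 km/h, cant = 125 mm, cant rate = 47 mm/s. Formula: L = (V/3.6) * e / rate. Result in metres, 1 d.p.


Convert speed: V = 194 / 3.6 = 53.8889 m/s
L = 53.8889 * 125 / 47
L = 6736.1111 / 47
L = 143.3 m

143.3


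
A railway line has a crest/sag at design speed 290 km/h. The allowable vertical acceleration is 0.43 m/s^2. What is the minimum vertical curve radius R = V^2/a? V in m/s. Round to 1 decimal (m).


Convert speed: V = 290 / 3.6 = 80.5556 m/s
V^2 = 6489.1975 m^2/s^2
R_v = 6489.1975 / 0.43
R_v = 15091.2 m

15091.2


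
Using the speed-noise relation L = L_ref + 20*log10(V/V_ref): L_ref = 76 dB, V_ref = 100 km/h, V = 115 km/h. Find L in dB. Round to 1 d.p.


V/V_ref = 115 / 100 = 1.15
log10(1.15) = 0.060698
20 * 0.060698 = 1.214
L = 76 + 1.214 = 77.2 dB

77.2


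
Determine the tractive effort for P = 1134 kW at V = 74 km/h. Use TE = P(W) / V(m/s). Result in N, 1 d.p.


Convert: P = 1134 kW = 1134000 W
V = 74 / 3.6 = 20.5556 m/s
TE = 1134000 / 20.5556
TE = 55167.6 N

55167.6


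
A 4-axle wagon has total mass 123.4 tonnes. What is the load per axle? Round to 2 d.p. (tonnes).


Load per axle = total weight / number of axles
Load = 123.4 / 4
Load = 30.85 tonnes

30.85


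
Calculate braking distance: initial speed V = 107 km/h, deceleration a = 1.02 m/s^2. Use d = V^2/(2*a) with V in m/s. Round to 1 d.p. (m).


Convert speed: V = 107 / 3.6 = 29.7222 m/s
V^2 = 883.4105
d = 883.4105 / (2 * 1.02)
d = 883.4105 / 2.04
d = 433.0 m

433.0


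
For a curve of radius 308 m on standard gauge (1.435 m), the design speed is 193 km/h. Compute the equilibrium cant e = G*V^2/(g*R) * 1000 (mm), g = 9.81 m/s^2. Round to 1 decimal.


Convert speed: V = 193 / 3.6 = 53.6111 m/s
Apply formula: e = 1.435 * 53.6111^2 / (9.81 * 308)
e = 1.435 * 2874.1512 / 3021.48
e = 1.365029 m = 1365.0 mm

1365.0


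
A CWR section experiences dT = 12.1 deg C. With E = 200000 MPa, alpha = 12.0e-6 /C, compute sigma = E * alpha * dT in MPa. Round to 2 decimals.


sigma = E * alpha * dT
sigma = 200000 * 12.0e-6 * 12.1
sigma = 2.4 * 12.1
sigma = 29.04 MPa

29.04


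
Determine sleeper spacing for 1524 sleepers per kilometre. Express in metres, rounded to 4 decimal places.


Spacing = 1000 m / number of sleepers
Spacing = 1000 / 1524
Spacing = 0.6562 m

0.6562


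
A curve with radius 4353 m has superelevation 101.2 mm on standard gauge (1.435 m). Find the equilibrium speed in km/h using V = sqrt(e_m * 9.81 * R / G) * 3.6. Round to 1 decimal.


Convert cant: e = 101.2 mm = 0.1012 m
V_ms = sqrt(0.1012 * 9.81 * 4353 / 1.435)
V_ms = sqrt(3011.523705) = 54.8774 m/s
V = 54.8774 * 3.6 = 197.6 km/h

197.6


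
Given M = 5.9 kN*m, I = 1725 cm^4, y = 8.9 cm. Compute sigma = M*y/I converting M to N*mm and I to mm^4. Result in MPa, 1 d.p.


Convert units:
M = 5.9 kN*m = 5900000 N*mm
y = 8.9 cm = 89 mm
I = 1725 cm^4 = 17250000 mm^4
sigma = 5900000 * 89 / 17250000
sigma = 30.4 MPa

30.4


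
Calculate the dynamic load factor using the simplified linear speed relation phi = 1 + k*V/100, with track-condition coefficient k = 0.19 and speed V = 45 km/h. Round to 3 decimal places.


phi = 1 + k * V / 100
phi = 1 + 0.19 * 45 / 100
phi = 1 + 0.0855
phi = 1.086

1.086


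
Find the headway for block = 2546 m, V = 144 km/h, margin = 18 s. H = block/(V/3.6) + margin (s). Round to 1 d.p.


V = 144 / 3.6 = 40.0 m/s
Block traversal time = 2546 / 40.0 = 63.65 s
Headway = 63.65 + 18
Headway = 81.7 s

81.7


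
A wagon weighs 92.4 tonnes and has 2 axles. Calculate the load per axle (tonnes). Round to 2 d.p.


Load per axle = total weight / number of axles
Load = 92.4 / 2
Load = 46.20 tonnes

46.20


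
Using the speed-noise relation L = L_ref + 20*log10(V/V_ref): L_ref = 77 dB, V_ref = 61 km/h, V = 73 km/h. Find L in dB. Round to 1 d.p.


V/V_ref = 73 / 61 = 1.196721
log10(1.196721) = 0.077993
20 * 0.077993 = 1.5599
L = 77 + 1.5599 = 78.6 dB

78.6


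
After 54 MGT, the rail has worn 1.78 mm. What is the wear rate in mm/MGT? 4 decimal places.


Wear rate = total wear / cumulative tonnage
Rate = 1.78 / 54
Rate = 0.0330 mm/MGT

0.0330


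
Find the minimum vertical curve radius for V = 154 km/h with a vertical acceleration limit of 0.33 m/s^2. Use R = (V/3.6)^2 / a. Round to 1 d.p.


Convert speed: V = 154 / 3.6 = 42.7778 m/s
V^2 = 1829.9383 m^2/s^2
R_v = 1829.9383 / 0.33
R_v = 5545.3 m

5545.3


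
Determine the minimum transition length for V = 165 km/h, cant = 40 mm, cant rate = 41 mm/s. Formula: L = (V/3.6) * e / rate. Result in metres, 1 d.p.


Convert speed: V = 165 / 3.6 = 45.8333 m/s
L = 45.8333 * 40 / 41
L = 1833.3333 / 41
L = 44.7 m

44.7


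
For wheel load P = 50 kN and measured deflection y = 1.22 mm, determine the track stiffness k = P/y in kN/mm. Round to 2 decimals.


Track stiffness k = P / y
k = 50 / 1.22
k = 40.98 kN/mm

40.98


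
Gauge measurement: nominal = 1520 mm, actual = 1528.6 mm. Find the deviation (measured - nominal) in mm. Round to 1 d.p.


Deviation = measured - nominal
Deviation = 1528.6 - 1520
Deviation = 8.6 mm

8.6


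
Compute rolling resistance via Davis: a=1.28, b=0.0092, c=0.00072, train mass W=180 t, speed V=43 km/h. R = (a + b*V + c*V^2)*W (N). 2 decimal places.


b*V = 0.0092 * 43 = 0.3956
c*V^2 = 0.00072 * 1849 = 1.33128
R_per_t = 1.28 + 0.3956 + 1.33128 = 3.00688 N/t
R_total = 3.00688 * 180 = 541.24 N

541.24


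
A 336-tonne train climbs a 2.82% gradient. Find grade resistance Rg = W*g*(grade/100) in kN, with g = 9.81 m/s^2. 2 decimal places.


Rg = W * 9.81 * grade / 100
Rg = 336 * 9.81 * 2.82 / 100
Rg = 3296.16 * 0.0282
Rg = 92.95 kN

92.95


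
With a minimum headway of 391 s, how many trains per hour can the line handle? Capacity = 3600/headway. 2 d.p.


Capacity = 3600 / headway
Capacity = 3600 / 391
Capacity = 9.21 trains/hour

9.21


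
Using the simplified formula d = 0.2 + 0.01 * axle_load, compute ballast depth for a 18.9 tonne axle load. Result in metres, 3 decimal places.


d = 0.2 + 0.01 * 18.9
d = 0.2 + 0.189
d = 0.389 m

0.389


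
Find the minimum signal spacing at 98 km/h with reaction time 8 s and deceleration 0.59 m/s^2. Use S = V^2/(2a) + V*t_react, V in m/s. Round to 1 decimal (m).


V = 98 / 3.6 = 27.2222 m/s
Braking distance = 27.2222^2 / (2*0.59) = 628.008 m
Sighting distance = 27.2222 * 8 = 217.7778 m
S = 628.008 + 217.7778 = 845.8 m

845.8


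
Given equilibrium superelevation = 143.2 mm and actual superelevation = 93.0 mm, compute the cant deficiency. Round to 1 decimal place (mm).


Cant deficiency = equilibrium cant - actual cant
CD = 143.2 - 93.0
CD = 50.2 mm

50.2


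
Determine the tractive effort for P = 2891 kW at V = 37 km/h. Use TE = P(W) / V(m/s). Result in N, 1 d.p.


Convert: P = 2891 kW = 2891000 W
V = 37 / 3.6 = 10.2778 m/s
TE = 2891000 / 10.2778
TE = 281286.5 N

281286.5


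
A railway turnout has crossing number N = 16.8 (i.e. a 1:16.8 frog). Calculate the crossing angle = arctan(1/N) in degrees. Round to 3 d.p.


1/N = 1/16.8 = 0.059524
angle = arctan(0.059524) = 0.059454 rad
angle = 0.059454 * 180/pi = 3.406 degrees

3.406


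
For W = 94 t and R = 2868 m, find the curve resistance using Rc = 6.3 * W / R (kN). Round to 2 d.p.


Rc = 6.3 * W / R
Rc = 6.3 * 94 / 2868
Rc = 592.2 / 2868
Rc = 0.21 kN

0.21


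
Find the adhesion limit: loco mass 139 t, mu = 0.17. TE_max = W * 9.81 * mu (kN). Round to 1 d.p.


TE_max = W * g * mu
TE_max = 139 * 9.81 * 0.17
TE_max = 1363.59 * 0.17
TE_max = 231.8 kN

231.8


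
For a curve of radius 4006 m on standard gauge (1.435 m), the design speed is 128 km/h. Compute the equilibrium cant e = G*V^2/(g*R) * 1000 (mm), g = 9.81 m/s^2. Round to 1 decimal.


Convert speed: V = 128 / 3.6 = 35.5556 m/s
Apply formula: e = 1.435 * 35.5556^2 / (9.81 * 4006)
e = 1.435 * 1264.1975 / 39298.86
e = 0.046162 m = 46.2 mm

46.2


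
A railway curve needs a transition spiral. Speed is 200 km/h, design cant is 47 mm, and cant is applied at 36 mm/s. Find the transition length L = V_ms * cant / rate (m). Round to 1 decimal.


Convert speed: V = 200 / 3.6 = 55.5556 m/s
L = 55.5556 * 47 / 36
L = 2611.1111 / 36
L = 72.5 m

72.5


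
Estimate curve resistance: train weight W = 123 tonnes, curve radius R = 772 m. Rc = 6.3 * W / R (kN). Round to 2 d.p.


Rc = 6.3 * W / R
Rc = 6.3 * 123 / 772
Rc = 774.9 / 772
Rc = 1.00 kN

1.00


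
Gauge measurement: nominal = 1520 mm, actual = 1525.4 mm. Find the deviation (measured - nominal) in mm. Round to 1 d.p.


Deviation = measured - nominal
Deviation = 1525.4 - 1520
Deviation = 5.4 mm

5.4


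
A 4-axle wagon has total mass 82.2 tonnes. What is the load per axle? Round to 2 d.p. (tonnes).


Load per axle = total weight / number of axles
Load = 82.2 / 4
Load = 20.55 tonnes

20.55


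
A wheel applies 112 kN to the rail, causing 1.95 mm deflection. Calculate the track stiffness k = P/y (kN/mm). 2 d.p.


Track stiffness k = P / y
k = 112 / 1.95
k = 57.44 kN/mm

57.44


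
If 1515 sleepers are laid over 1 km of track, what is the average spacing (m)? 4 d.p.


Spacing = 1000 m / number of sleepers
Spacing = 1000 / 1515
Spacing = 0.6601 m

0.6601


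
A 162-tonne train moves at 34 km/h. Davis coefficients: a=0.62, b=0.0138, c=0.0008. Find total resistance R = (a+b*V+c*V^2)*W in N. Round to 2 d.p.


b*V = 0.0138 * 34 = 0.4692
c*V^2 = 0.0008 * 1156 = 0.9248
R_per_t = 0.62 + 0.4692 + 0.9248 = 2.014 N/t
R_total = 2.014 * 162 = 326.27 N

326.27


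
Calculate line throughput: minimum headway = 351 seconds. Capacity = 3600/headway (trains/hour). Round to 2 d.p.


Capacity = 3600 / headway
Capacity = 3600 / 351
Capacity = 10.26 trains/hour

10.26


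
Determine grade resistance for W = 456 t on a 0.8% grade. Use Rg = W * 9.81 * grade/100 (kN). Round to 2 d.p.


Rg = W * 9.81 * grade / 100
Rg = 456 * 9.81 * 0.8 / 100
Rg = 4473.36 * 0.008
Rg = 35.79 kN

35.79


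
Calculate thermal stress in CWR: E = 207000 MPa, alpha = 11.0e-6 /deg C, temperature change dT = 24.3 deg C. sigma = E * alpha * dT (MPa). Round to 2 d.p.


sigma = E * alpha * dT
sigma = 207000 * 11.0e-6 * 24.3
sigma = 2.277 * 24.3
sigma = 55.33 MPa

55.33


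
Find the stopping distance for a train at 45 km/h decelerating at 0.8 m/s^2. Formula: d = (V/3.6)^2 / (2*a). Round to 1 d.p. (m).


Convert speed: V = 45 / 3.6 = 12.5 m/s
V^2 = 156.25
d = 156.25 / (2 * 0.8)
d = 156.25 / 1.6
d = 97.7 m

97.7


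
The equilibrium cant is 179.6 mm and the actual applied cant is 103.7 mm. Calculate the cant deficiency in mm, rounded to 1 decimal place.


Cant deficiency = equilibrium cant - actual cant
CD = 179.6 - 103.7
CD = 75.9 mm

75.9


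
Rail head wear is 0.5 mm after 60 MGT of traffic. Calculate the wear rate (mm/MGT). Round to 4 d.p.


Wear rate = total wear / cumulative tonnage
Rate = 0.5 / 60
Rate = 0.0083 mm/MGT

0.0083


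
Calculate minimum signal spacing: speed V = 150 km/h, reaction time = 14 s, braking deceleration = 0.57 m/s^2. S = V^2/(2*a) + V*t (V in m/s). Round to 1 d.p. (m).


V = 150 / 3.6 = 41.6667 m/s
Braking distance = 41.6667^2 / (2*0.57) = 1522.9045 m
Sighting distance = 41.6667 * 14 = 583.3333 m
S = 1522.9045 + 583.3333 = 2106.2 m

2106.2


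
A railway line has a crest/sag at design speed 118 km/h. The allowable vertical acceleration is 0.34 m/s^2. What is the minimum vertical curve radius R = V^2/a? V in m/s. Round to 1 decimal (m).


Convert speed: V = 118 / 3.6 = 32.7778 m/s
V^2 = 1074.3827 m^2/s^2
R_v = 1074.3827 / 0.34
R_v = 3159.9 m

3159.9


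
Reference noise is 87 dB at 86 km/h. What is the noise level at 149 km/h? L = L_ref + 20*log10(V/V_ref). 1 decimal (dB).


V/V_ref = 149 / 86 = 1.732558
log10(1.732558) = 0.238688
20 * 0.238688 = 4.7738
L = 87 + 4.7738 = 91.8 dB

91.8


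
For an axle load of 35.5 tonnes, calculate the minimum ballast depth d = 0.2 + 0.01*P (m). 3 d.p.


d = 0.2 + 0.01 * 35.5
d = 0.2 + 0.355
d = 0.555 m

0.555


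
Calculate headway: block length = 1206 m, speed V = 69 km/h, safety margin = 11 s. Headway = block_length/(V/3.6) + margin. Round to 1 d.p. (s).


V = 69 / 3.6 = 19.1667 m/s
Block traversal time = 1206 / 19.1667 = 62.9217 s
Headway = 62.9217 + 11
Headway = 73.9 s

73.9


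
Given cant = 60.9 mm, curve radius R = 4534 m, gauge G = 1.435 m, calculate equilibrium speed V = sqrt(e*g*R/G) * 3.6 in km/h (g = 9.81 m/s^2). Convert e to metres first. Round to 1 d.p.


Convert cant: e = 60.9 mm = 0.0609 m
V_ms = sqrt(0.0609 * 9.81 * 4534 / 1.435)
V_ms = sqrt(1887.625844) = 43.4468 m/s
V = 43.4468 * 3.6 = 156.4 km/h

156.4


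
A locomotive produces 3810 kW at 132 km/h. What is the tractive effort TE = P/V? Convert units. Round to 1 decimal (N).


Convert: P = 3810 kW = 3810000 W
V = 132 / 3.6 = 36.6667 m/s
TE = 3810000 / 36.6667
TE = 103909.1 N

103909.1


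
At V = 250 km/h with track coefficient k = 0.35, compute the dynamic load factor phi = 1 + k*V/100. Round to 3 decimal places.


phi = 1 + k * V / 100
phi = 1 + 0.35 * 250 / 100
phi = 1 + 0.875
phi = 1.875

1.875


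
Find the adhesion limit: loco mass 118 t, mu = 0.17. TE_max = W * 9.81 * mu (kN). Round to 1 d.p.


TE_max = W * g * mu
TE_max = 118 * 9.81 * 0.17
TE_max = 1157.58 * 0.17
TE_max = 196.8 kN

196.8


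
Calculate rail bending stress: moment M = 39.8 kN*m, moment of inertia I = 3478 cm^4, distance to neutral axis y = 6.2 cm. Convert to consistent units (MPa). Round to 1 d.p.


Convert units:
M = 39.8 kN*m = 39800000 N*mm
y = 6.2 cm = 62 mm
I = 3478 cm^4 = 34780000 mm^4
sigma = 39800000 * 62 / 34780000
sigma = 70.9 MPa

70.9


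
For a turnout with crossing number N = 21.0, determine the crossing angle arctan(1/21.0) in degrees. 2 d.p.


1/N = 1/21.0 = 0.047619
angle = arctan(0.047619) = 0.047583 rad
angle = 0.047583 * 180/pi = 2.73 degrees

2.73


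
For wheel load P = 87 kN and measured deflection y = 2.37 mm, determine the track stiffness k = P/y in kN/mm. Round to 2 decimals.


Track stiffness k = P / y
k = 87 / 2.37
k = 36.71 kN/mm

36.71


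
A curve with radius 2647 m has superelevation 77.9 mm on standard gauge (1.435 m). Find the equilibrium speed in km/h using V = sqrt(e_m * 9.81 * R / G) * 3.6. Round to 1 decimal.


Convert cant: e = 77.9 mm = 0.0779 m
V_ms = sqrt(0.0779 * 9.81 * 2647 / 1.435)
V_ms = sqrt(1409.640943) = 37.5452 m/s
V = 37.5452 * 3.6 = 135.2 km/h

135.2


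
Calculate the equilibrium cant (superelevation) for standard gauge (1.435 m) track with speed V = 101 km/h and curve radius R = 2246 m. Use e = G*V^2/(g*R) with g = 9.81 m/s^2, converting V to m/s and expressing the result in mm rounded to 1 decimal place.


Convert speed: V = 101 / 3.6 = 28.0556 m/s
Apply formula: e = 1.435 * 28.0556^2 / (9.81 * 2246)
e = 1.435 * 787.1142 / 22033.26
e = 0.051264 m = 51.3 mm

51.3


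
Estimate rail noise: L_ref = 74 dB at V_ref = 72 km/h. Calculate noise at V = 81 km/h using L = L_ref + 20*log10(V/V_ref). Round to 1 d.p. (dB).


V/V_ref = 81 / 72 = 1.125
log10(1.125) = 0.051153
20 * 0.051153 = 1.0231
L = 74 + 1.0231 = 75.0 dB

75.0


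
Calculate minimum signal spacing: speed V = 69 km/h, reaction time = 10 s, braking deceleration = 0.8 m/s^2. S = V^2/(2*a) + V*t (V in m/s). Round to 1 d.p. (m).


V = 69 / 3.6 = 19.1667 m/s
Braking distance = 19.1667^2 / (2*0.8) = 229.6007 m
Sighting distance = 19.1667 * 10 = 191.6667 m
S = 229.6007 + 191.6667 = 421.3 m

421.3


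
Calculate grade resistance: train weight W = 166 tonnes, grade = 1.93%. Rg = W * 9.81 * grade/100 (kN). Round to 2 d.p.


Rg = W * 9.81 * grade / 100
Rg = 166 * 9.81 * 1.93 / 100
Rg = 1628.46 * 0.0193
Rg = 31.43 kN

31.43


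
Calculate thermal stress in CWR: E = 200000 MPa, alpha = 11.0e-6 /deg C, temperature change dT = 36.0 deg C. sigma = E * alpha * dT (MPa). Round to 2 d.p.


sigma = E * alpha * dT
sigma = 200000 * 11.0e-6 * 36.0
sigma = 2.2 * 36.0
sigma = 79.20 MPa

79.20
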